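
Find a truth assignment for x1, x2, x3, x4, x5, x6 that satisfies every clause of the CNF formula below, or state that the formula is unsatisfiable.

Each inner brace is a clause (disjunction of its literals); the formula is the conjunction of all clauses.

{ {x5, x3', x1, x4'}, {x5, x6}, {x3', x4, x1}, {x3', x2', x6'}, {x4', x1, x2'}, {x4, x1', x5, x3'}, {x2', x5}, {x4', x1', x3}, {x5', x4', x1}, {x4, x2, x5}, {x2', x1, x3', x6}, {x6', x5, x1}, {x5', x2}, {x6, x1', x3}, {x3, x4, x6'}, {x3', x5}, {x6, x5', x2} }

Branch on x5: set x5 = 1.
From the singleton clause (x2), x2 = 1.
Branch on x3: set x3 = 1.
From the singleton clause (x6'), x6 = 0.
From the singleton clause (x1), x1 = 1.
No clause remains; x4 is free.

x1=1; x2=1; x3=1; x4=1; x5=1; x6=0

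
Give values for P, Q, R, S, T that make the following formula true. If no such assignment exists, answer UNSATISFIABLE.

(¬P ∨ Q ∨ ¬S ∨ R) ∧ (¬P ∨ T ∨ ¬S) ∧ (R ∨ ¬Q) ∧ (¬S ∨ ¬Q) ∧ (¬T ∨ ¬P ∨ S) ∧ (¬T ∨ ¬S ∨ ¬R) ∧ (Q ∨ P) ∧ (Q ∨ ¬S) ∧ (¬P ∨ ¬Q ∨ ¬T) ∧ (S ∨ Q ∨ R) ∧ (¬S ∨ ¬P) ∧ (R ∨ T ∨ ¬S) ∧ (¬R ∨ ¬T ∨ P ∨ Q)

P=False, Q=True, R=True, S=False, T=False

Try R = True.
Try S = False.
Try T = False.
Try Q = True.
Every clause is now satisfied; P is unconstrained.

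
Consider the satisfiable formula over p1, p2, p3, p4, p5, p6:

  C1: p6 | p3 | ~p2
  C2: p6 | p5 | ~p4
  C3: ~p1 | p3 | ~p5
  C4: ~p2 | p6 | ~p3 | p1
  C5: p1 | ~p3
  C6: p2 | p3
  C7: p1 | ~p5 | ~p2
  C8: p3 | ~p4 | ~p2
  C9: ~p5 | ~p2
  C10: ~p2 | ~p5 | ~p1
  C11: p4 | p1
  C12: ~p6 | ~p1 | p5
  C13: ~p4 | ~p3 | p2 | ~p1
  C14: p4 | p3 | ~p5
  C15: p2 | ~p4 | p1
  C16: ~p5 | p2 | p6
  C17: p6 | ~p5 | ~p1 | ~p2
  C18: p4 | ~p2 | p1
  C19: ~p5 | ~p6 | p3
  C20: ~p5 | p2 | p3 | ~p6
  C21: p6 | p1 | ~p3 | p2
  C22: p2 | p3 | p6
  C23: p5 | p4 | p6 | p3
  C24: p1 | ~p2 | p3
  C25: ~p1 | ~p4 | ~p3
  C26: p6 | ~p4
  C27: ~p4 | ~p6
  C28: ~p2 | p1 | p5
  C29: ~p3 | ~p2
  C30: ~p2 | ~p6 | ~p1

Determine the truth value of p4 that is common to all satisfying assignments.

Suppose p4 = 1.
(p6) alone gives p6 = 1.
That conflicts with the unit clause (~p6).
So every satisfying assignment has p4 = False.

False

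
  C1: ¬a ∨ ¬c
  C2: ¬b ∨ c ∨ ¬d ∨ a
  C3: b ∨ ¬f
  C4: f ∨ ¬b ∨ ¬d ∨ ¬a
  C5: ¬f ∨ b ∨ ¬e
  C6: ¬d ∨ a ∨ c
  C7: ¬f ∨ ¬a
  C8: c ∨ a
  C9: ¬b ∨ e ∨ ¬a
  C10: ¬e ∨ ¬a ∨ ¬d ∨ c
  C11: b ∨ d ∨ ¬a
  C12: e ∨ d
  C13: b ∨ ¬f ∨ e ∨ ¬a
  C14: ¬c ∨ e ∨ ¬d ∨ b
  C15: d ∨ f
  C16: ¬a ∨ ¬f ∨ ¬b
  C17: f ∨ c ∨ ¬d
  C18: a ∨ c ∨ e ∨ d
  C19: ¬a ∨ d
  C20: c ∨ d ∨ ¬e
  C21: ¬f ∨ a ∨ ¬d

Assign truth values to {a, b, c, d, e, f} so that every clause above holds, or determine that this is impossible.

a ↦ False; b ↦ True; c ↦ True; d ↦ True; e ↦ False; f ↦ False

Try a = False.
From the singleton clause (c), c = True.
Try b = True.
Try e = False.
From the singleton clause (d), d = True.
From the singleton clause (¬f), f = False.
This assignment satisfies each clause.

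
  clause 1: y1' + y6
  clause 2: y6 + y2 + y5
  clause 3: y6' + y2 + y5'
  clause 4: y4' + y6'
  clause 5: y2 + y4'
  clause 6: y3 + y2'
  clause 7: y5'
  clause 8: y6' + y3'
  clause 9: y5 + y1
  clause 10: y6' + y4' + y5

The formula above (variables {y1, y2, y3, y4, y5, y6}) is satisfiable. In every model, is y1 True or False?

Suppose y1 = 0.
Unit clause (y5') forces y5 = 0.
That conflicts with the unit clause (y5).
So every satisfying assignment has y1 = True.

True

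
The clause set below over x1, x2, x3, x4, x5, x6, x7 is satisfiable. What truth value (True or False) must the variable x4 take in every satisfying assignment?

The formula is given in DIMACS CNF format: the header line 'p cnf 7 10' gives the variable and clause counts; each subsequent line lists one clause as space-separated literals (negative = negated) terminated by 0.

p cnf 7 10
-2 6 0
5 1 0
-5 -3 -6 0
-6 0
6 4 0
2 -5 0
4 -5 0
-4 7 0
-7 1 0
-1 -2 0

Suppose x4 = False.
(¬x6) alone gives x6 = False.
But (x6) is also a unit clause — contradiction.
So every satisfying assignment has x4 = True.

True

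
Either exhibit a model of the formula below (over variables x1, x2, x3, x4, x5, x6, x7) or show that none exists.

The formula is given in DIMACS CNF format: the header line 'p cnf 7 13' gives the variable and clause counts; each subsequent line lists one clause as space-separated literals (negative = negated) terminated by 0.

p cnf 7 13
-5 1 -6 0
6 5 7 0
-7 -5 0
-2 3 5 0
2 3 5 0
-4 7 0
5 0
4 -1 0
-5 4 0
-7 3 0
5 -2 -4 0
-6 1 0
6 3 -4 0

Unit clause (x5) forces x5 = True.
Unit clause (¬x7) forces x7 = False.
Unit clause (¬x4) forces x4 = False.
But (x4) is also a unit clause — contradiction.

UNSATISFIABLE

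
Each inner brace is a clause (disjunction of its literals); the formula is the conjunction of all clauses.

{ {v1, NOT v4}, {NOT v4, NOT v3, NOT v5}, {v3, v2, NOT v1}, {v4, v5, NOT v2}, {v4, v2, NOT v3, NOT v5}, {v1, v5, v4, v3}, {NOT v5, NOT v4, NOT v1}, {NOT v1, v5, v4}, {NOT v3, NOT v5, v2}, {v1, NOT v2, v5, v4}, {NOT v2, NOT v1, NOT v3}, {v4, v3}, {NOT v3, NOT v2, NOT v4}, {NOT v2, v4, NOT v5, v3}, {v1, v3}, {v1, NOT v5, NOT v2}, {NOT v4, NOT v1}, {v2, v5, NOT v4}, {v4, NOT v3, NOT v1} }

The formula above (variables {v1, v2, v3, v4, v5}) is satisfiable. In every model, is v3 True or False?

Suppose v3 = false.
The clause (v4) is unit, so v4 = true.
The clause (v1) is unit, so v1 = true.
Now (NOT v1) is unsatisfied and unit — conflict.
So every satisfying assignment has v3 = True.

True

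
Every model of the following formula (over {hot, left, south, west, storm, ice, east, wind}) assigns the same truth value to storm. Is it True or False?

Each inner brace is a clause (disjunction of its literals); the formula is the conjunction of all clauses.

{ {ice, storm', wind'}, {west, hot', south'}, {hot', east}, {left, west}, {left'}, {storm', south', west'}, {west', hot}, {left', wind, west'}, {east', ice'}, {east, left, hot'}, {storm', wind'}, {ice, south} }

Suppose storm = 1.
From the singleton clause (left'), left = 0.
From the singleton clause (west), west = 1.
From the singleton clause (south'), south = 0.
From the singleton clause (hot), hot = 1.
From the singleton clause (east), east = 1.
From the singleton clause (ice'), ice = 0.
But (ice) is also a unit clause — contradiction.
So every satisfying assignment has storm = False.

False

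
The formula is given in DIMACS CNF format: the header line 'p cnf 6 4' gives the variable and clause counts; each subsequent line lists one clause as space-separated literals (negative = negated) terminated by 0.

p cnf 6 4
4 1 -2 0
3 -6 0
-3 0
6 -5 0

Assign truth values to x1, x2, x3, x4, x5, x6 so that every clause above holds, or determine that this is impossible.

x1=True,  x2=True,  x3=False,  x4=False,  x5=False,  x6=False

The clause (¬x3) is unit, so x3 = False.
The clause (¬x6) is unit, so x6 = False.
The clause (¬x5) is unit, so x5 = False.
Branch on x4: set x4 = False.
Branch on x1: set x1 = True.
Every clause is now satisfied; x2 is unconstrained.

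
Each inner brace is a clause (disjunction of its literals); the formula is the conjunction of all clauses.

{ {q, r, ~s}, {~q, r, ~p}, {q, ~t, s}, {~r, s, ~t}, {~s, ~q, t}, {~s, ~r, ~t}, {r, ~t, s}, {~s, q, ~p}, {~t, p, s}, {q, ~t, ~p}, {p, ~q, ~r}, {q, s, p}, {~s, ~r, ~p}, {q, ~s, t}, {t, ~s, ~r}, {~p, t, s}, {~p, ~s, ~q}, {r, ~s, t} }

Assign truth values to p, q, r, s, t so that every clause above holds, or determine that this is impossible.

p ↦ 0, q ↦ 1, r ↦ 0, s ↦ 0, t ↦ 0

Case q = 1:
Case r = 0:
(~p) alone gives p = 0.
Case s = 0:
(~t) alone gives t = 0.
Every clause now holds.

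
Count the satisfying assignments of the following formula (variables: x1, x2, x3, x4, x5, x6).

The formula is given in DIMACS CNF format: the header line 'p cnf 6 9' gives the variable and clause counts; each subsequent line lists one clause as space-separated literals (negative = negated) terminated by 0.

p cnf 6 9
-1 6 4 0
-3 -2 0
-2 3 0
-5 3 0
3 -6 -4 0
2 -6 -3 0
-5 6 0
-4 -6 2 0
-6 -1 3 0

There are 2^6 = 64 truth assignments over (x1, x2, x3, x4, x5, x6).
Split on x3. With x3 = True, the clauses containing x3 are satisfied and ¬x3 drops from the rest; 3 of the 2^5 = 32 assignments to the other variables satisfy what remains.
With x3 = False, by the same count on the reduced clause set, 4 assignments work.
(One model: x1=F, x2=F, x3=F, x4=F, x5=F, x6=F.)
Total: 3 + 4 = 7.

7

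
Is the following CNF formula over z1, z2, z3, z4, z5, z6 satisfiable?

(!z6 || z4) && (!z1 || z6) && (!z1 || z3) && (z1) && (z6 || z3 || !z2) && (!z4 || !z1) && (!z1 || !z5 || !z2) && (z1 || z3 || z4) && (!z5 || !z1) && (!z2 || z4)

No, unsatisfiable

From the singleton clause (z1), z1 = true.
From the singleton clause (z6), z6 = true.
From the singleton clause (z4), z4 = true.
That conflicts with the unit clause (!z4).
No assignment satisfies every clause.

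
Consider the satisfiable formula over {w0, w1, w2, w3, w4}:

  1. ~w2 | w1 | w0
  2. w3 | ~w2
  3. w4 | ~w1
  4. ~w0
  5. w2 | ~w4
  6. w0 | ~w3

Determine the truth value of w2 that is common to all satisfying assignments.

False

Suppose w2 = 1.
Unit clause (w3) forces w3 = 1.
Unit clause (~w0) forces w0 = 0.
But (w0) is also a unit clause — contradiction.
So every satisfying assignment has w2 = False.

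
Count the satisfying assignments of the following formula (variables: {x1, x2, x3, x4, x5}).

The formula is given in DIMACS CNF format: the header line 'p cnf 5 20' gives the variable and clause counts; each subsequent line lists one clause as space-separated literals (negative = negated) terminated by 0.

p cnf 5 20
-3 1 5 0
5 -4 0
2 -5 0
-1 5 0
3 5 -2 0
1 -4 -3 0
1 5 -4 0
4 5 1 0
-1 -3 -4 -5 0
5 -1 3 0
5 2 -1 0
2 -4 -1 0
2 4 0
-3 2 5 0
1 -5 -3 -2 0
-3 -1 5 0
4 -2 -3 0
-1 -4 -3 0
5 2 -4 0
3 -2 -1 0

2

There are 2^5 = 32 truth assignments over (x1, x2, x3, x4, x5).
Split on x5. With x5 = True, the clauses containing x5 are satisfied and ¬x5 drops from the rest; 2 of the 2^4 = 16 assignments to the other variables satisfy what remains.
With x5 = False, by the same count on the reduced clause set, 0 assignments work.
Total: 2 + 0 = 2.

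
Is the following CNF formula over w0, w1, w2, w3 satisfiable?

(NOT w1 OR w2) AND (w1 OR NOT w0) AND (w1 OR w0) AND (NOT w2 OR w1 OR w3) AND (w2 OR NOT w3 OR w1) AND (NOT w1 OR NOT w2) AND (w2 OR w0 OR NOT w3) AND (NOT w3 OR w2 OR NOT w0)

Case w1 = false:
The clause (NOT w0) is unit, so w0 = false.
Now (w0) is unsatisfied and unit — conflict.
That branch fails; take w1 = true instead.
The clause (w2) is unit, so w2 = true.
Now (NOT w2) is unsatisfied and unit — conflict.
Both values of w1 lead to a conflict.
No assignment satisfies every clause.

Unsatisfiable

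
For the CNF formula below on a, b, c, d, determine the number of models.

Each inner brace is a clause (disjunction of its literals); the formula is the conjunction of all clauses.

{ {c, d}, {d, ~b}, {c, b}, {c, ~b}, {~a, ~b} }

5

There are 2^4 = 16 truth assignments over (a, b, c, d).
Split on d. With d = 1, the clauses containing d are satisfied and ~d drops from the rest; 3 of the 2^3 = 8 assignments to the other variables satisfy what remains.
With d = 0, by the same count on the reduced clause set, 2 assignments work.
Total: 3 + 2 = 5.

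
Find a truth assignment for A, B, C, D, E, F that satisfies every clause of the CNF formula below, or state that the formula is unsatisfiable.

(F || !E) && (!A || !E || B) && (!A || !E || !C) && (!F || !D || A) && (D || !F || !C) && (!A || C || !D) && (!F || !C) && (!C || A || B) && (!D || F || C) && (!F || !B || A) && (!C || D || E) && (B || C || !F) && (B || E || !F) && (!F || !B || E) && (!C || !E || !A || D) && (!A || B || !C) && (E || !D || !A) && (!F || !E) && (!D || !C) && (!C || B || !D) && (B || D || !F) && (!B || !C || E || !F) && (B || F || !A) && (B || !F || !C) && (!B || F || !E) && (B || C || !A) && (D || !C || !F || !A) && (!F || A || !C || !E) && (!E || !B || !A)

Try F = false.
From the singleton clause (!E), E = false.
Try D = false.
From the singleton clause (!C), C = false.
Try B = true.
All clauses hold; A can take either value.

A=false; B=true; C=false; D=false; E=false; F=false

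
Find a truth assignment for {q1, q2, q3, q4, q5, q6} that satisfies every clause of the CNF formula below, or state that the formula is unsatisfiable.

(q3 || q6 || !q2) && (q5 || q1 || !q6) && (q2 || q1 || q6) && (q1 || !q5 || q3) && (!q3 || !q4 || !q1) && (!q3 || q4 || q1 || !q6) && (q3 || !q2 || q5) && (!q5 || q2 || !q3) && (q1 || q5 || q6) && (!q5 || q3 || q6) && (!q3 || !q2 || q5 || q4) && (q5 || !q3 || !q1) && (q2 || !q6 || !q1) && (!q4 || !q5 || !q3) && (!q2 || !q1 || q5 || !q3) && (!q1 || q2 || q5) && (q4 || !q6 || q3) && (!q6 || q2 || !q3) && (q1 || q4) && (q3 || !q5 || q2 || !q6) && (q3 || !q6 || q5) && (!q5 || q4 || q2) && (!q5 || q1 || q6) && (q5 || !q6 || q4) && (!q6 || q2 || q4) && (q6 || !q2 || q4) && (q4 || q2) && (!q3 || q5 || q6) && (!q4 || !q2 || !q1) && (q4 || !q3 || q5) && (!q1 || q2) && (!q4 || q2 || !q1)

q1 ↦ true; q2 ↦ true; q3 ↦ true; q4 ↦ false; q5 ↦ true; q6 ↦ true

Suppose q1 = true.
From the singleton clause (q2), q2 = true.
From the singleton clause (!q4), q4 = false.
From the singleton clause (q6), q6 = true.
From the singleton clause (q3), q3 = true.
From the singleton clause (q5), q5 = true.
Every clause now holds.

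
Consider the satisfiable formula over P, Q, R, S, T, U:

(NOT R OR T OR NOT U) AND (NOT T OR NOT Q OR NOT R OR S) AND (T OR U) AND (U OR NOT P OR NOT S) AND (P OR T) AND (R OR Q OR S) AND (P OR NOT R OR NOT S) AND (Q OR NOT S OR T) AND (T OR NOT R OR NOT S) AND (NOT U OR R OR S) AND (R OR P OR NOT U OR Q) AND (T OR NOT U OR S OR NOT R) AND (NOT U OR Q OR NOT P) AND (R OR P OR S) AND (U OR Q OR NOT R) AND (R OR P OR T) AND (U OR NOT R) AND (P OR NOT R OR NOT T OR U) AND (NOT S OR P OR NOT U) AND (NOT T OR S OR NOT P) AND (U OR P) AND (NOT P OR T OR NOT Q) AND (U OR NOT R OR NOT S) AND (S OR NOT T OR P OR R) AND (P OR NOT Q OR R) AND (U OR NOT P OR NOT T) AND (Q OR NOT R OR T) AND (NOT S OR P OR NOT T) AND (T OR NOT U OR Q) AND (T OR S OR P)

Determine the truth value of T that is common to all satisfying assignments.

True

Suppose T = false.
The clause (U) is unit, so U = true.
The clause (NOT R) is unit, so R = false.
The clause (P) is unit, so P = true.
The clause (S) is unit, so S = true.
The clause (Q) is unit, so Q = true.
That conflicts with the unit clause (NOT Q).
So every satisfying assignment has T = True.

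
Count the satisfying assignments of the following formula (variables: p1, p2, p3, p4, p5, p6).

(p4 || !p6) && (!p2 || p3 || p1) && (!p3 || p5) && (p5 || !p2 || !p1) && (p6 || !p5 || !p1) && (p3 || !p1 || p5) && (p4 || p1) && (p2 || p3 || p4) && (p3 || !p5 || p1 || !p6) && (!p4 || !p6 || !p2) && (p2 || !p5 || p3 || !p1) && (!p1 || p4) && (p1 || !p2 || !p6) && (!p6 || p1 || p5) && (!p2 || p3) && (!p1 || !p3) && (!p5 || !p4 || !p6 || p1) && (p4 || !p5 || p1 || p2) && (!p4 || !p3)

2

There are 2^6 = 64 truth assignments over (p1, p2, p3, p4, p5, p6).
Split on p5. With p5 = true, the clauses containing p5 are satisfied and !p5 drops from the rest; 1 of the 2^5 = 32 assignments to the other variables satisfy what remains.
With p5 = false, by the same count on the reduced clause set, 1 assignment works.
(One model: p1=F, p2=F, p3=F, p4=T, p5=F, p6=F.)
Total: 1 + 1 = 2.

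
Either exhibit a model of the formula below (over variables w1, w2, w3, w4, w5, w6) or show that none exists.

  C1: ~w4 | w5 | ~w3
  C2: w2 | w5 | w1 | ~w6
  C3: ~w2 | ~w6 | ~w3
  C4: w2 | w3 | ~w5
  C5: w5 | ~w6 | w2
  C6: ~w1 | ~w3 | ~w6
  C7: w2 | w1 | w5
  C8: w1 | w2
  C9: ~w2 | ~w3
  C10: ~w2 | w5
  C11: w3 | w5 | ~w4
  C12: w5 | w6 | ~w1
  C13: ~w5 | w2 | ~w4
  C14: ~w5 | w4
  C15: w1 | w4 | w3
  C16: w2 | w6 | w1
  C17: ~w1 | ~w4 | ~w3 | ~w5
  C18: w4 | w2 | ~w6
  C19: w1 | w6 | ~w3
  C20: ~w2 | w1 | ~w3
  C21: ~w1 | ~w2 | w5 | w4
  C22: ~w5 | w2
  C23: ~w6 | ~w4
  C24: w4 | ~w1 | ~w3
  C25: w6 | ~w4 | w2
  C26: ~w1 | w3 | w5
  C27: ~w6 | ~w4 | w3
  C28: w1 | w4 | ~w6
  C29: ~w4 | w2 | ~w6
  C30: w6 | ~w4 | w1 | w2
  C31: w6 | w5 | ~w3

w1 ↦ 0, w2 ↦ 1, w3 ↦ 0, w4 ↦ 1, w5 ↦ 1, w6 ↦ 0

Branch on w1: set w1 = 0.
Unit clause (w2) forces w2 = 1.
Unit clause (~w3) forces w3 = 0.
Unit clause (w5) forces w5 = 1.
Unit clause (w4) forces w4 = 1.
Unit clause (~w6) forces w6 = 0.
Every clause now holds.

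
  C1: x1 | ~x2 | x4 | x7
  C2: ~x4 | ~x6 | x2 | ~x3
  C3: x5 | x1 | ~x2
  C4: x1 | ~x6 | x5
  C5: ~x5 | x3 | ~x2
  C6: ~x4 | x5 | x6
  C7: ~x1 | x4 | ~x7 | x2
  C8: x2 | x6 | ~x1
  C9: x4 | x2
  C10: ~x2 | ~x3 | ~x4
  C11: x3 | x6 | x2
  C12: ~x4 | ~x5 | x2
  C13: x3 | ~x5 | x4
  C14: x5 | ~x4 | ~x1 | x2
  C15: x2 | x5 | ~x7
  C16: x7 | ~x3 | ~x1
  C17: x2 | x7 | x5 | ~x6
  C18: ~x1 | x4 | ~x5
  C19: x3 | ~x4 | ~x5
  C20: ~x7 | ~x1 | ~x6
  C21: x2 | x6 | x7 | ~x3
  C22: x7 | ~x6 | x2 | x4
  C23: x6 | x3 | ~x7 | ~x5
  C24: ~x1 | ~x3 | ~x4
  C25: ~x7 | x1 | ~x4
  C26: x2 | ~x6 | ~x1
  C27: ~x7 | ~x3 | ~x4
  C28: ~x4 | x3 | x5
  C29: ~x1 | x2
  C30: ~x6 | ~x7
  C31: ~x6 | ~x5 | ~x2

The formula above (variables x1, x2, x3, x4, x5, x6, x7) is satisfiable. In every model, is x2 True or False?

True

Suppose x2 = 0.
From the singleton clause (x4), x4 = 1.
From the singleton clause (~x5), x5 = 0.
From the singleton clause (x6), x6 = 1.
From the singleton clause (~x3), x3 = 0.
But (x3) is also a unit clause — contradiction.
So every satisfying assignment has x2 = True.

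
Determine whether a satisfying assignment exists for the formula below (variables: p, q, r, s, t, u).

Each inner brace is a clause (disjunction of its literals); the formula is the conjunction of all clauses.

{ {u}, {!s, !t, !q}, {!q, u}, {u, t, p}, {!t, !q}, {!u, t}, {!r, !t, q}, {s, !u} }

Yes, satisfiable

(u) alone gives u = true.
(t) alone gives t = true.
(!q) alone gives q = false.
(!r) alone gives r = false.
(s) alone gives s = true.
All clauses hold; p can take either value.
A satisfying assignment: p ↦ true; q ↦ false; r ↦ false; s ↦ true; t ↦ true; u ↦ true.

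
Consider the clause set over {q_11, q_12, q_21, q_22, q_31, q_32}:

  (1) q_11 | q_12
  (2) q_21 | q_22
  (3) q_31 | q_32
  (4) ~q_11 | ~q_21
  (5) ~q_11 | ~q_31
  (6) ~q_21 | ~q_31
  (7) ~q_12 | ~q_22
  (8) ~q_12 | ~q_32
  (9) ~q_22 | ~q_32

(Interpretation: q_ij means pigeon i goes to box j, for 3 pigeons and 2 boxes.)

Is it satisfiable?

Branch on q_11: set q_11 = 1.
The clause (~q_21) is unit, so q_21 = 0.
The clause (q_22) is unit, so q_22 = 1.
The clause (~q_31) is unit, so q_31 = 0.
The clause (q_32) is unit, so q_32 = 1.
But (~q_32) is also a unit clause — contradiction.
Undo q_11 and try q_11 = 0.
The clause (q_12) is unit, so q_12 = 1.
The clause (~q_22) is unit, so q_22 = 0.
The clause (q_21) is unit, so q_21 = 1.
The clause (~q_31) is unit, so q_31 = 0.
The clause (q_32) is unit, so q_32 = 1.
But (~q_32) is also a unit clause — contradiction.
Neither q_11 = 1 nor q_11 = 0 works.
No assignment satisfies every clause.

No, unsatisfiable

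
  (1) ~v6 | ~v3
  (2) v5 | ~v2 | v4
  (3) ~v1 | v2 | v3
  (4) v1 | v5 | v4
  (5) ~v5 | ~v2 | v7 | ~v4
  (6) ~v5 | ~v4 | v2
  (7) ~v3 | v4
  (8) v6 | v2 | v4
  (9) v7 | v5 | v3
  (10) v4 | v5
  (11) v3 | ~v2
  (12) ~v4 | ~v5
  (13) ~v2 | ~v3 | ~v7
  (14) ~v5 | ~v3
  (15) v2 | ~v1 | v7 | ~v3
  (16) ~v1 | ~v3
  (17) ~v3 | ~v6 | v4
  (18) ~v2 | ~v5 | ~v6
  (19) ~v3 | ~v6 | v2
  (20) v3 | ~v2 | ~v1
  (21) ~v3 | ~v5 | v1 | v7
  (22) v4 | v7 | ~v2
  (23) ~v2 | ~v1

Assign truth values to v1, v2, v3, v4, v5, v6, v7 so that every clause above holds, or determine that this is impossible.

Suppose v6 = 1.
(~v3) alone gives v3 = 0.
(~v2) alone gives v2 = 0.
(~v1) alone gives v1 = 0.
Suppose v5 = 1.
(~v4) alone gives v4 = 0.
All clauses hold; v7 can take either value.

v1=0, v2=0, v3=0, v4=0, v5=1, v6=1, v7=0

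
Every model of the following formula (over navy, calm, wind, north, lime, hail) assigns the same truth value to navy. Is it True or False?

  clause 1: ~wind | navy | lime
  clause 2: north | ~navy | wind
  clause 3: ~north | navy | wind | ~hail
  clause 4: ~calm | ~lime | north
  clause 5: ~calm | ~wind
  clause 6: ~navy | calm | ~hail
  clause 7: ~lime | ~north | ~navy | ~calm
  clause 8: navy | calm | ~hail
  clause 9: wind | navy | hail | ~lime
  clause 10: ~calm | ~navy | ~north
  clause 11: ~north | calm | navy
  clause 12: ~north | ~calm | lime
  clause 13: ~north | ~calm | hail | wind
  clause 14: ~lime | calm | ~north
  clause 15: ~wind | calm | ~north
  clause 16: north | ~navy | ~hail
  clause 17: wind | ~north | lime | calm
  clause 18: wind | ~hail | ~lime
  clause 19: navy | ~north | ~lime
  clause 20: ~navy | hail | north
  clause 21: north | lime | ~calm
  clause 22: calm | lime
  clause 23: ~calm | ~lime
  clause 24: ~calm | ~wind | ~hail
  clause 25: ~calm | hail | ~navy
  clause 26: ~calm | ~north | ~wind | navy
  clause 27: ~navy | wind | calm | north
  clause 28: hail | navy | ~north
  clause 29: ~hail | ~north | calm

False

Suppose navy = 1.
Branch on north: set north = 1.
From the singleton clause (~calm), calm = 0.
From the singleton clause (~hail), hail = 0.
From the singleton clause (~lime), lime = 0.
But (lime) is also a unit clause — contradiction.
So north must be the other value — set north = 0.
From the singleton clause (wind), wind = 1.
From the singleton clause (~calm), calm = 0.
From the singleton clause (~hail), hail = 0.
But (hail) is also a unit clause — contradiction.
Both values of north lead to a conflict.
So every satisfying assignment has navy = False.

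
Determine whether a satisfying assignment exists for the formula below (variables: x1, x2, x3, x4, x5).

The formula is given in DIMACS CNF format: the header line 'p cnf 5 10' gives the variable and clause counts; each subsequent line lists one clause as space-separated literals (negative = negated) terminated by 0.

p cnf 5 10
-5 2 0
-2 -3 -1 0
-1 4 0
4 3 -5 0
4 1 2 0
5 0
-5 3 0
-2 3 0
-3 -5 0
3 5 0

No

The clause (x5) is unit, so x5 = True.
The clause (x2) is unit, so x2 = True.
The clause (x3) is unit, so x3 = True.
But (¬x3) is also a unit clause — contradiction.
No assignment satisfies every clause.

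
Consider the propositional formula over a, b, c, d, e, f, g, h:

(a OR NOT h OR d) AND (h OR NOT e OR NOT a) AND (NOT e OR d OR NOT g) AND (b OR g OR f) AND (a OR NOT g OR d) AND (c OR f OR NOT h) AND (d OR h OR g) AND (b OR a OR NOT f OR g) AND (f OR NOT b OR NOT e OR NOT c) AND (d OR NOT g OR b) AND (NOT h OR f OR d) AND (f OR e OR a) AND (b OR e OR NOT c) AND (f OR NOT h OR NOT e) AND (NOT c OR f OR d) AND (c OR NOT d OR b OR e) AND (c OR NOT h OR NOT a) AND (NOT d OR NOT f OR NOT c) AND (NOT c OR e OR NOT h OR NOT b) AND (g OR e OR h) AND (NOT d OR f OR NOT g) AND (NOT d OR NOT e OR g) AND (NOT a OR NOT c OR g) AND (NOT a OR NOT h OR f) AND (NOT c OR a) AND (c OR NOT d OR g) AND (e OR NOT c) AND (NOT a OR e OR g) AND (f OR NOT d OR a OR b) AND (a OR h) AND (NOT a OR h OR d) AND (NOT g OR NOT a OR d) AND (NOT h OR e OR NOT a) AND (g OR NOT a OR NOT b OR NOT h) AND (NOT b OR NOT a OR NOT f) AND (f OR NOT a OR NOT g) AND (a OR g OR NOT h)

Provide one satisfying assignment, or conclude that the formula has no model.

Case c = false:
Case f = true:
Case h = true:
From the singleton clause (NOT a), a = false.
From the singleton clause (d), d = true.
From the singleton clause (g), g = true.
Case b = true:
All clauses hold; e can take either value.

a: false; b: true; c: false; d: true; e: true; f: true; g: true; h: true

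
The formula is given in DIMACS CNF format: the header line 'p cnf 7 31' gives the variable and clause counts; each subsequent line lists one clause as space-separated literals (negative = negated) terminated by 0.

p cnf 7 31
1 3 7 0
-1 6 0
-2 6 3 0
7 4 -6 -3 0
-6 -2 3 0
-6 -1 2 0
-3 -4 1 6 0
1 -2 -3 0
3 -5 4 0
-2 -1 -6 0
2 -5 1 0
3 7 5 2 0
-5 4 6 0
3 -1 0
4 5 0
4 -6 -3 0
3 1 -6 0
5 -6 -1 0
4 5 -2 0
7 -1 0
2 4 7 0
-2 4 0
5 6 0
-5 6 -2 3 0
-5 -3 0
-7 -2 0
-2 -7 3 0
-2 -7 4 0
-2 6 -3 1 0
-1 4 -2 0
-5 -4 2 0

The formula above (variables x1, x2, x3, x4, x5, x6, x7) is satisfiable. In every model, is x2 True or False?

Suppose x2 = True.
(x4) alone gives x4 = True.
(¬x7) alone gives x7 = False.
(¬x1) alone gives x1 = False.
(x3) alone gives x3 = True.
Now (¬x3) is unsatisfied and unit — conflict.
So every satisfying assignment has x2 = False.

False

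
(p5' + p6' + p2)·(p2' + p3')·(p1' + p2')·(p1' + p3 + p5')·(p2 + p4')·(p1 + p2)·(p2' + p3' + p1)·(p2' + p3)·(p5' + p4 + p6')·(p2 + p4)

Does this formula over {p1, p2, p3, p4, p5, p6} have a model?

No

Try p2 = 0.
(p4') alone gives p4 = 0.
Now (p4) is unsatisfied and unit — conflict.
Undo p2 and try p2 = 1.
(p3') alone gives p3 = 0.
Now (p3) is unsatisfied and unit — conflict.
Neither p2 = 1 nor p2 = 0 works.
No assignment satisfies every clause.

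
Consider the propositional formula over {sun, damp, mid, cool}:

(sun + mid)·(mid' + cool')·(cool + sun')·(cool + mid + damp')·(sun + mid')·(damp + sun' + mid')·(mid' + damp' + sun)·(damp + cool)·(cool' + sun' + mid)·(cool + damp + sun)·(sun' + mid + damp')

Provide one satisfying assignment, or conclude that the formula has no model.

UNSATISFIABLE

Branch on sun: set sun = 1.
The clause (cool) is unit, so cool = 1.
The clause (mid') is unit, so mid = 0.
But (mid) is also a unit clause — contradiction.
That branch fails; take sun = 0 instead.
The clause (mid) is unit, so mid = 1.
But (mid') is also a unit clause — contradiction.
Either choice for sun ends in contradiction.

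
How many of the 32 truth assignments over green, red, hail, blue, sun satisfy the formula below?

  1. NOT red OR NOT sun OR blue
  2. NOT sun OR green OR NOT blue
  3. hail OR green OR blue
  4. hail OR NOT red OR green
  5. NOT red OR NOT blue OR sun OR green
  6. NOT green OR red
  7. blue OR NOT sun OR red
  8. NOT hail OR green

There are 2^5 = 32 truth assignments over (green, red, hail, blue, sun).
Split on sun. With sun = true, the clauses containing sun are satisfied and NOT sun drops from the rest; 2 of the 2^4 = 16 assignments to the other variables satisfy what remains.
With sun = false, by the same count on the reduced clause set, 5 assignments work.
Total: 2 + 5 = 7.

7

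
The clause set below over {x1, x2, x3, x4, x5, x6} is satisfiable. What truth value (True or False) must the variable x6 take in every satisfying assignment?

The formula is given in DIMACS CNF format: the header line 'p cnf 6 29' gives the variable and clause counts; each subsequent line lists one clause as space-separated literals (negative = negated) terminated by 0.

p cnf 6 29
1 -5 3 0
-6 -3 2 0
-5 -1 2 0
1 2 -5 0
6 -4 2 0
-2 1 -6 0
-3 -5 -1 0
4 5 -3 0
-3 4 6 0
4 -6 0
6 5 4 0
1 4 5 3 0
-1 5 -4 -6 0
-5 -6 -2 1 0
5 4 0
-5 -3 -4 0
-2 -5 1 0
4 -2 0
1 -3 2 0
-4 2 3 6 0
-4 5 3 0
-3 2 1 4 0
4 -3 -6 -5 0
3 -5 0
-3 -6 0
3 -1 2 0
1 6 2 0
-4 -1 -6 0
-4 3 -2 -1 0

Suppose x6 = True.
(x4) alone gives x4 = True.
(¬x3) alone gives x3 = False.
(x5) alone gives x5 = True.
That conflicts with the unit clause (¬x5).
So every satisfying assignment has x6 = False.

False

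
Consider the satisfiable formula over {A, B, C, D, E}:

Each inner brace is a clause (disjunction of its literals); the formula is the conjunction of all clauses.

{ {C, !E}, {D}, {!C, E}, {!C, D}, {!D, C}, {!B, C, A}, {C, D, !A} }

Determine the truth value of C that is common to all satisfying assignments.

True

Suppose C = false.
Unit clause (!E) forces E = false.
Unit clause (D) forces D = true.
That conflicts with the unit clause (!D).
So every satisfying assignment has C = True.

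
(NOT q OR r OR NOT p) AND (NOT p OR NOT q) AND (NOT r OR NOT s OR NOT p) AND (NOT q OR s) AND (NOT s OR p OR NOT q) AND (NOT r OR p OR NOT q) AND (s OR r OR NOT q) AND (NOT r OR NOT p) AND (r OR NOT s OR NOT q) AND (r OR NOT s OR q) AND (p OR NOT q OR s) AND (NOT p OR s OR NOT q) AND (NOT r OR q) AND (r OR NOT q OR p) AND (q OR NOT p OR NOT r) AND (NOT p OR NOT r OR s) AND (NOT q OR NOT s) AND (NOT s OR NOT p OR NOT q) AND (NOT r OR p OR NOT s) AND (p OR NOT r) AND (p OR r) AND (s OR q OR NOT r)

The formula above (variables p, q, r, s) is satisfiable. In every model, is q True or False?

Suppose q = true.
(NOT p) alone gives p = false.
(s) alone gives s = true.
That conflicts with the unit clause (NOT s).
So every satisfying assignment has q = False.

False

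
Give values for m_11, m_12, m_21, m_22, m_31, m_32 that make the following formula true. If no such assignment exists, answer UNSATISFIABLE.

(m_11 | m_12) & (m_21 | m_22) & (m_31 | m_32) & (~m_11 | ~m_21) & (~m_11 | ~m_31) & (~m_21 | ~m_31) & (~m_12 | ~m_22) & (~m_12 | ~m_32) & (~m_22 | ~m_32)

Branch on m_11: set m_11 = 1.
The clause (~m_21) is unit, so m_21 = 0.
The clause (m_22) is unit, so m_22 = 1.
The clause (~m_31) is unit, so m_31 = 0.
The clause (m_32) is unit, so m_32 = 1.
But (~m_32) is also a unit clause — contradiction.
Backtrack on m_11: now try m_11 = 0.
The clause (m_12) is unit, so m_12 = 1.
The clause (~m_22) is unit, so m_22 = 0.
The clause (m_21) is unit, so m_21 = 1.
The clause (~m_31) is unit, so m_31 = 0.
The clause (m_32) is unit, so m_32 = 1.
But (~m_32) is also a unit clause — contradiction.
Neither m_11 = 1 nor m_11 = 0 works.

UNSATISFIABLE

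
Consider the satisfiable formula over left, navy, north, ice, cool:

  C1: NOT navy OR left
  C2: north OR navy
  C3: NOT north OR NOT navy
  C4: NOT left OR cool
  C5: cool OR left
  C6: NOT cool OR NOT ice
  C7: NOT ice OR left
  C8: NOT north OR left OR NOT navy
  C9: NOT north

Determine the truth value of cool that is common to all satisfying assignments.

True

Suppose cool = false.
The clause (NOT left) is unit, so left = false.
But (left) is also a unit clause — contradiction.
So every satisfying assignment has cool = True.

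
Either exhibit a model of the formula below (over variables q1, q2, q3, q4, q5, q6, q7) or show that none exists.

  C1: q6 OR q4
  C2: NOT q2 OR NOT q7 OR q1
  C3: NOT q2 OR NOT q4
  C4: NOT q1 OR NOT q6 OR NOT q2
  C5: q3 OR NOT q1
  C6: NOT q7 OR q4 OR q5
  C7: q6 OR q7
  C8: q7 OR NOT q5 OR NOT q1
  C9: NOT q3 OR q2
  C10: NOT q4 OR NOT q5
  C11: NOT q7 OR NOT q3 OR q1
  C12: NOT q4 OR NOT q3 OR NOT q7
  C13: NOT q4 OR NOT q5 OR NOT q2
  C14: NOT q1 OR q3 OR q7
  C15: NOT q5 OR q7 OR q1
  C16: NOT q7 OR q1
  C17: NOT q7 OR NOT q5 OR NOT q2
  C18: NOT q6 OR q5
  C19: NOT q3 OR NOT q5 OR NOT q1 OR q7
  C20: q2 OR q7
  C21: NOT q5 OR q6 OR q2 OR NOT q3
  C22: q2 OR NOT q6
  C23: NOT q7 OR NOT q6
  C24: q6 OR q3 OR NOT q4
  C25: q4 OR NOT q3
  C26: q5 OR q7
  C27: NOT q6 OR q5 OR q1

UNSATISFIABLE

Branch on q6: set q6 = true.
From the singleton clause (q5), q5 = true.
From the singleton clause (NOT q4), q4 = false.
From the singleton clause (q2), q2 = true.
From the singleton clause (NOT q1), q1 = false.
From the singleton clause (NOT q7), q7 = false.
Now (q7) is unsatisfied and unit — conflict.
So q6 must be the other value — set q6 = false.
From the singleton clause (q4), q4 = true.
From the singleton clause (NOT q2), q2 = false.
From the singleton clause (q7), q7 = true.
From the singleton clause (NOT q3), q3 = false.
Now (q3) is unsatisfied and unit — conflict.
Both values of q6 lead to a conflict.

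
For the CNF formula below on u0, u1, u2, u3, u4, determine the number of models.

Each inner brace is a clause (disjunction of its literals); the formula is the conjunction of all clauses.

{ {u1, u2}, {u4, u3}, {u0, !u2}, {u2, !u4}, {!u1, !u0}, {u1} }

1

There are 2^5 = 32 truth assignments over (u0, u1, u2, u3, u4).
Split on u1. With u1 = true, the clauses containing u1 are satisfied and !u1 drops from the rest; 1 of the 2^4 = 16 assignments to the other variables satisfy what remains.
With u1 = false, by the same count on the reduced clause set, 0 assignments work.
(One model: u0=F, u1=T, u2=F, u3=T, u4=F.)
Total: 1 + 0 = 1.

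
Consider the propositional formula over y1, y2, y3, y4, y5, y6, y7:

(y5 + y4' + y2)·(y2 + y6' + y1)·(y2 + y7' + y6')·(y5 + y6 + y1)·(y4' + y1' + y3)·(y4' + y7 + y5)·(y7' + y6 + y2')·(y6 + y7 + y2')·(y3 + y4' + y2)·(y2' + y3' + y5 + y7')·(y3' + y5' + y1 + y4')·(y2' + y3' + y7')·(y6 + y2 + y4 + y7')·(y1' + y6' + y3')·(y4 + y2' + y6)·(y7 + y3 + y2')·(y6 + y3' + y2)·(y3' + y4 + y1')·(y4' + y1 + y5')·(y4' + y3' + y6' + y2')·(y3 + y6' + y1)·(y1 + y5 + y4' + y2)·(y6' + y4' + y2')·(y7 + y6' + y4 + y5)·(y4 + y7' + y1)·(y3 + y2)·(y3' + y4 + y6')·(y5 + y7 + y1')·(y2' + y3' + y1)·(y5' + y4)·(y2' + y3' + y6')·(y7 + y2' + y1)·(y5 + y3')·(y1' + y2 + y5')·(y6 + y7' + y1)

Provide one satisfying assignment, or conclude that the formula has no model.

Try y3 = 0.
Unit clause (y2) forces y2 = 1.
Unit clause (y7) forces y7 = 1.
Unit clause (y6) forces y6 = 1.
Unit clause (y1) forces y1 = 1.
Unit clause (y4') forces y4 = 0.
Unit clause (y5') forces y5 = 0.
All clauses are satisfied.

y1 ↦ 1; y2 ↦ 1; y3 ↦ 0; y4 ↦ 0; y5 ↦ 0; y6 ↦ 1; y7 ↦ 1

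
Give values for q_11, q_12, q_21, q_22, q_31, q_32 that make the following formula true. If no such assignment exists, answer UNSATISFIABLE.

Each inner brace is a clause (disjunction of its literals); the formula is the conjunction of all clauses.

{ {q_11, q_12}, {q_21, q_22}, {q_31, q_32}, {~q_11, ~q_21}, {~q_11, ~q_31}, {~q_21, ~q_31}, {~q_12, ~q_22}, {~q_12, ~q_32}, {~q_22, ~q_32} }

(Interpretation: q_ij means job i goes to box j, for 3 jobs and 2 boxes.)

Branch on q_11: set q_11 = 1.
From the singleton clause (~q_21), q_21 = 0.
From the singleton clause (q_22), q_22 = 1.
From the singleton clause (~q_31), q_31 = 0.
From the singleton clause (q_32), q_32 = 1.
But (~q_32) is also a unit clause — contradiction.
So q_11 must be the other value — set q_11 = 0.
From the singleton clause (q_12), q_12 = 1.
From the singleton clause (~q_22), q_22 = 0.
From the singleton clause (q_21), q_21 = 1.
From the singleton clause (~q_31), q_31 = 0.
From the singleton clause (q_32), q_32 = 1.
But (~q_32) is also a unit clause — contradiction.
Neither q_11 = 1 nor q_11 = 0 works.

UNSATISFIABLE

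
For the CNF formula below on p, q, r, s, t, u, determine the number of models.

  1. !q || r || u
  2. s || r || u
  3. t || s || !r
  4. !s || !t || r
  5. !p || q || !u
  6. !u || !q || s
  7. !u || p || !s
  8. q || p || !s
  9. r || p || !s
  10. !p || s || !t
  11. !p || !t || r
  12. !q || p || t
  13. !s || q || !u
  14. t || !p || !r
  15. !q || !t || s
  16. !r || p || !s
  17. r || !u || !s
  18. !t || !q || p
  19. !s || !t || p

8

There are 2^6 = 64 truth assignments over (p, q, r, s, t, u).
Split on q. With q = true, the clauses containing q are satisfied and !q drops from the rest; 2 of the 2^5 = 32 assignments to the other variables satisfy what remains.
With q = false, by the same count on the reduced clause set, 6 assignments work.
(One model: p=F, q=F, r=F, s=F, t=F, u=T.)
Total: 2 + 6 = 8.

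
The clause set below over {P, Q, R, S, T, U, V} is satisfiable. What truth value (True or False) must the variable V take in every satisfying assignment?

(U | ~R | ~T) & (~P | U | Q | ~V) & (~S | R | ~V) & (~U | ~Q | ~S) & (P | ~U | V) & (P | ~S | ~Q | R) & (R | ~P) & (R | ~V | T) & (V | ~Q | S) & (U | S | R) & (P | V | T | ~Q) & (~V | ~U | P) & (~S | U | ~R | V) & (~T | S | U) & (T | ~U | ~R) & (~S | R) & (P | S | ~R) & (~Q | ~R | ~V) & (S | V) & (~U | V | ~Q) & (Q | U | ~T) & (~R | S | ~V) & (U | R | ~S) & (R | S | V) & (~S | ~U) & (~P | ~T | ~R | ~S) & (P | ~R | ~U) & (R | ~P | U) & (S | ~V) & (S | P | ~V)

Suppose V = 0.
The clause (S) is unit, so S = 1.
The clause (R) is unit, so R = 1.
The clause (U) is unit, so U = 1.
Now (~U) is unsatisfied and unit — conflict.
So every satisfying assignment has V = True.

True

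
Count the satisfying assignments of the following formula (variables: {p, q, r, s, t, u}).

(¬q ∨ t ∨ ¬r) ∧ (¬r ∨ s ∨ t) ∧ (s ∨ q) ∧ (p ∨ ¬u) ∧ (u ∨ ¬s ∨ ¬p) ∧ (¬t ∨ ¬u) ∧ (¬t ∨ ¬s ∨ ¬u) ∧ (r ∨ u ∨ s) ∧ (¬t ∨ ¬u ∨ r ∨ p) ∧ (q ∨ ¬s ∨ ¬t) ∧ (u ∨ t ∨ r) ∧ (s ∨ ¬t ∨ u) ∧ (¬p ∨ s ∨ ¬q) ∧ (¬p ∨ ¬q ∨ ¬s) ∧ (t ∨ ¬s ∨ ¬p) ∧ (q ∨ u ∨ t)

There are 2^6 = 64 truth assignments over (p, q, r, s, t, u).
Split on r. With r = True, the clauses containing r are satisfied and ¬r drops from the rest; 1 of the 2^5 = 32 assignments to the other variables satisfy what remains.
With r = False, by the same count on the reduced clause set, 1 assignment works.
(One model: p=F, q=T, r=F, s=T, t=T, u=F.)
Total: 1 + 1 = 2.

2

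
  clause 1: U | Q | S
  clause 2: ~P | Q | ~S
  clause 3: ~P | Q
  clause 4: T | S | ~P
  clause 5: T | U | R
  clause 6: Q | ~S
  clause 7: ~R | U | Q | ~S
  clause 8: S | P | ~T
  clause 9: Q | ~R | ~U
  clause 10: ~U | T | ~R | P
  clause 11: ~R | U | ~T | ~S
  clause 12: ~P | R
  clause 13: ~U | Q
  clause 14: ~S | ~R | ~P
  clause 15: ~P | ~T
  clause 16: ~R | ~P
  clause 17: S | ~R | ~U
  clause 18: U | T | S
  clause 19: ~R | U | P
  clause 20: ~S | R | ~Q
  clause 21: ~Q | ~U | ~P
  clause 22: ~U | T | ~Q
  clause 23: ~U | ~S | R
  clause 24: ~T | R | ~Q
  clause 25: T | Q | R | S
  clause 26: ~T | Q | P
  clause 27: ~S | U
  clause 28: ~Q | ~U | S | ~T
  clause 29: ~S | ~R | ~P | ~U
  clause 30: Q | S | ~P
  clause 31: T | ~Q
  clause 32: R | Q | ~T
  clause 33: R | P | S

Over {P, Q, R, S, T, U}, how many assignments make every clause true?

1

There are 2^6 = 64 truth assignments over (P, Q, R, S, T, U).
Split on U. With U = 1, the clauses containing U are satisfied and ~U drops from the rest; 1 of the 2^5 = 32 assignments to the other variables satisfy what remains.
With U = 0, by the same count on the reduced clause set, 0 assignments work.
(One model: P=F, Q=T, R=T, S=T, T=T, U=T.)
Total: 1 + 0 = 1.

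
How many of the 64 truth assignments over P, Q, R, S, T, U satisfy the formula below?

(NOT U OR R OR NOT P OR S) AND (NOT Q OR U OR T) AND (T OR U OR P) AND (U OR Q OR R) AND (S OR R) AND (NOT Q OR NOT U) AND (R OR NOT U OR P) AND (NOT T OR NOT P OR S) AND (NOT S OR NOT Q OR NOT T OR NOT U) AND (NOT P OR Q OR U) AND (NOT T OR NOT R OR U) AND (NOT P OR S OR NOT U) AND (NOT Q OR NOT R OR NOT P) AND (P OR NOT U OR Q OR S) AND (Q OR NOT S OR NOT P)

There are 2^6 = 64 truth assignments over (P, Q, R, S, T, U).
Split on P. With P = true, the clauses containing P are satisfied and NOT P drops from the rest; 1 of the 2^5 = 32 assignments to the other variables satisfy what remains.
With P = false, by the same count on the reduced clause set, 3 assignments work.
(One model: P=F, Q=F, R=T, S=T, T=F, U=T.)
Total: 1 + 3 = 4.

4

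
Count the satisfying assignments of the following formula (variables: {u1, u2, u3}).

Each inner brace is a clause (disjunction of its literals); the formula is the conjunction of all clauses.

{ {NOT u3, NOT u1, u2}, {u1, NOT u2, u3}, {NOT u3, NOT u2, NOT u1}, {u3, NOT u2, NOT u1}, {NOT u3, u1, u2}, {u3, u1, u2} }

2

There are 2^3 = 8 truth assignments over (u1, u2, u3).
Split on u1. With u1 = true, the clauses containing u1 are satisfied and NOT u1 drops from the rest; 1 of the 2^2 = 4 assignments to the other variables satisfy what remains.
With u1 = false, by the same count on the reduced clause set, 1 assignment works.
(One model: u1=F, u2=T, u3=T.)
Total: 1 + 1 = 2.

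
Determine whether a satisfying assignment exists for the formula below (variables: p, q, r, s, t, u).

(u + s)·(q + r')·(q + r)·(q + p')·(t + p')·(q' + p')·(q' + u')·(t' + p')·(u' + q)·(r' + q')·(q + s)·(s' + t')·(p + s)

Branch on u: set u = 0.
Unit clause (s) forces s = 1.
Unit clause (t') forces t = 0.
Unit clause (p') forces p = 0.
Branch on q: set q = 1.
Unit clause (r') forces r = 0.
All clauses are satisfied.
A satisfying assignment: p ↦ 0; q ↦ 1; r ↦ 0; s ↦ 1; t ↦ 0; u ↦ 0.

Satisfiable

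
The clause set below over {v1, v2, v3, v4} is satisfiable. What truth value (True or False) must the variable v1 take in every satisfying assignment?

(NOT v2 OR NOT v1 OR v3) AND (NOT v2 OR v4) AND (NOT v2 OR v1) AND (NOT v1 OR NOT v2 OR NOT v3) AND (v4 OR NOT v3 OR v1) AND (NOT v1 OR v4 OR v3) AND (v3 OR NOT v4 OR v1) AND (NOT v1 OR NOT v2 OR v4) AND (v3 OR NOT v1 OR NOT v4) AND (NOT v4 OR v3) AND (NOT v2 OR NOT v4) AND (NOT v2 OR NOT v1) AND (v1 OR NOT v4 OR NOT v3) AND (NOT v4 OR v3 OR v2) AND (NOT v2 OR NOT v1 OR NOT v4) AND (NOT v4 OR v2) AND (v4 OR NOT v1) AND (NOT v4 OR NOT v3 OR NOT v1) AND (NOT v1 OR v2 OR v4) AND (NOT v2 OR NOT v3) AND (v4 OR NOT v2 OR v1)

False

Suppose v1 = true.
(NOT v2) alone gives v2 = false.
(NOT v4) alone gives v4 = false.
That conflicts with the unit clause (v4).
So every satisfying assignment has v1 = False.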